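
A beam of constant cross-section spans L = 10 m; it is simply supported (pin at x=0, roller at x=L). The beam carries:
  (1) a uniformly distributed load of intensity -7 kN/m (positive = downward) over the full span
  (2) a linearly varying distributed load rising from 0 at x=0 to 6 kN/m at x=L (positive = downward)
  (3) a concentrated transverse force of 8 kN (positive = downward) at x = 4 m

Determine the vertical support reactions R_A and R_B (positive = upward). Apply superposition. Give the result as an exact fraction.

R_A = -101/5 kN, R_B = -59/5 kN

Load 1 — uniform load w=-7 kN/m over full span:
  R_A = wL/2 = (-7)·10/2 = -35 kN
  R_B = wL/2 = (-7)·10/2 = -35 kN
Load 2 — triangular load w₀=6 kN/m (0→w₀ over full span):
  R_A = w₀L/6 = 6·10/6 = 10 kN
  R_B = w₀L/3 = 6·10/3 = 20 kN
Load 3 — point force P=8 kN at a=4 m (b=L-a=6):
  R_A = Pb/L = 8·6/10 = 24/5 kN
  R_B = Pa/L = 8·4/10 = 16/5 kN
Superposition: R_A = -101/5 kN, R_B = -59/5 kN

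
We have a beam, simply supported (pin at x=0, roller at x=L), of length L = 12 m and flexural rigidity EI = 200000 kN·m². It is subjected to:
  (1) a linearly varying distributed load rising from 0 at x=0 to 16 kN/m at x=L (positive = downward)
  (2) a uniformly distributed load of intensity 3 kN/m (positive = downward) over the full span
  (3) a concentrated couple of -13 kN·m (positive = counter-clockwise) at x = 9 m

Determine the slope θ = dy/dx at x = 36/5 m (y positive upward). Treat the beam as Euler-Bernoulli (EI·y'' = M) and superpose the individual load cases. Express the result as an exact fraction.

θ(36/5) = 997609/1000000000 rad

Load 1 — triangular load w₀=16 kN/m (0→w₀ over full span):
  θ_1 = -w₀(7L⁴-30L²x²+15x⁴)/(360LEI) = -16·(7·12⁴-30·12²·(36/5)²+15·(36/5)⁴)/(360·12·200000) = 1392/1953125 rad
Load 2 — uniform load w=3 kN/m over full span:
  θ_2 = -w(L³-6Lx²+4x³)/(24EI) = -3·(12³-6·12·(36/5)²+4·(36/5)³)/(24·200000) = 999/3125000 rad
Load 3 — applied couple M₀=-13 kN·m at a=9 m (b=L-a=3):
  θ_3 = (M₀x²/(2L)+C₁)/EI  [x≤a] with C₁=M₀(3b²-L²)/(6L)=169/8 = ((-13)·(36/5)²/(2·12)+(169/8))/200000 = -1391/40000000 rad
Superposition: θ = Σ θ_i = 997609/1000000000 rad ≈ 0.000998 rad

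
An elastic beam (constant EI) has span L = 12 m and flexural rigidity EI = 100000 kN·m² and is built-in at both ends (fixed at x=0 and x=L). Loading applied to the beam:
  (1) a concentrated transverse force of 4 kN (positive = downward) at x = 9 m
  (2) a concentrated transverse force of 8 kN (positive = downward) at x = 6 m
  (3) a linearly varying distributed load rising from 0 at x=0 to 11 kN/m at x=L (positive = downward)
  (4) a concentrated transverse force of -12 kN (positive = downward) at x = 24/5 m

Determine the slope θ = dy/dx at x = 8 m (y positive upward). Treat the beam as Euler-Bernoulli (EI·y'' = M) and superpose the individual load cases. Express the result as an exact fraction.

θ(8) = 28829/56250000 rad

Load 1 — point force P=4 kN at a=9 m (b=L-a=3):
  θ_1 = -Pb²x(2aL-(3a+b)x)/(2L³EI)  [x≤a] = -4·3²·8·(2·9·12-(3·9+3)·8)/(2·12³·100000) = 1/50000 rad
Load 2 — point force P=8 kN at a=6 m (b=L-a=6):
  θ_2 = Pa²(L-x)(2bL-(3b+a)(L-x))/(2L³EI)  [x>a] = 8·6²·(12-8)·(2·6·12-(3·6+6)·(12-8))/(2·12³·100000) = 1/6250 rad
Load 3 — triangular load w₀=11 kN/m (0→w₀ over full span):
  θ_3 = -w₀(2x(L-x)(L-2x)(x+2L)+x²(L-x)²)/(120LEI) = -11·(2·8·(12-8)·(12-2·8)·(8+2·12)+8²·(12-8)²)/(120·12·100000) = 77/140625 rad
Load 4 — point force P=-12 kN at a=24/5 m (b=L-a=36/5):
  θ_4 = Pa²(L-x)(2bL-(3b+a)(L-x))/(2L³EI)  [x>a] = (-12)·(24/5)²·(12-8)·(2·(36/5)·12-(3·(36/5)+(24/5))·(12-8))/(2·12³·100000) = -84/390625 rad
Superposition: θ = Σ θ_i = 28829/56250000 rad ≈ 0.000513 rad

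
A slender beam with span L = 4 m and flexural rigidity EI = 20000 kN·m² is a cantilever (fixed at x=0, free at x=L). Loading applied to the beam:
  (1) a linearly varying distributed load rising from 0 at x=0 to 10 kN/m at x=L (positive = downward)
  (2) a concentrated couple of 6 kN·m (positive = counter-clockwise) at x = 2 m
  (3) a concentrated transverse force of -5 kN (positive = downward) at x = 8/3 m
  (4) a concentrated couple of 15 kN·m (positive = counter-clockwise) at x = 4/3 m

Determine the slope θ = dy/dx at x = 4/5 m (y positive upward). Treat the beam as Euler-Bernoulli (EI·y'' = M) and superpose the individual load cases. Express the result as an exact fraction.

Load 1 — triangular load w₀=10 kN/m (0→w₀ over full span):
  θ_1 = (w₀Lx²/4-w₀L²x/3-w₀x⁴/(24L))/EI = (10·4·(4/5)²/4-10·4²·(4/5)/3-10·(4/5)⁴/(24·4))/20000 = -851/468750 rad
Load 2 — applied couple M₀=6 kN·m at a=2 m (b=L-a=2):
  θ_2 = M₀x/EI  [x≤a] = 6·(4/5)/20000 = 3/12500 rad
Load 3 — point force P=-5 kN at a=8/3 m (b=L-a=4/3):
  θ_3 = -Px(2a-x)/(2EI)  [x≤a] = -(-5)·(4/5)·(2·(8/3)-(4/5))/(2·20000) = 17/37500 rad
Load 4 — applied couple M₀=15 kN·m at a=4/3 m (b=L-a=8/3):
  θ_4 = M₀x/EI  [x≤a] = 15·(4/5)/20000 = 3/5000 rad
Superposition: θ = Σ θ_i = -979/1875000 rad ≈ -0.000522 rad

θ(4/5) = -979/1875000 rad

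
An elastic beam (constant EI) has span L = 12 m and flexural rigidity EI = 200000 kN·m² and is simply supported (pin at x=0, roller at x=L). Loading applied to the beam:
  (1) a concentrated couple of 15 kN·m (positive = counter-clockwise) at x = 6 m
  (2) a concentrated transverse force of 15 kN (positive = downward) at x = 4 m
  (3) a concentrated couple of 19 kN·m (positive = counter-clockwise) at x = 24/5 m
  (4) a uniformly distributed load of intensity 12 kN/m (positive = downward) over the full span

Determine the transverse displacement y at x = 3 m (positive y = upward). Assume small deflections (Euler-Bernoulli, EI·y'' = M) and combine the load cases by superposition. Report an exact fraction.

y(3) = -266413/20000000 m

Load 1 — applied couple M₀=15 kN·m at a=6 m (b=L-a=6):
  y_1 = (M₀x³/(6L)+C₁x)/EI  [x≤a] with C₁=M₀(3b²-L²)/(6L)=-15/2 = (15·3³/(6·12)+(-15/2)·3)/200000 = -27/320000 m
Load 2 — point force P=15 kN at a=4 m (b=L-a=8):
  y_2 = -Pbx(L²-b²-x²)/(6LEI)  [x≤a] = -15·8·3·(12²-8²-3²)/(6·12·200000) = -71/40000 m
Load 3 — applied couple M₀=19 kN·m at a=24/5 m (b=L-a=36/5):
  y_3 = (M₀x³/(6L)+C₁x)/EI  [x≤a] with C₁=M₀(3b²-L²)/(6L)=76/25 = (19·3³/(6·12)+(76/25)·3)/200000 = 3249/40000000 m
Load 4 — uniform load w=12 kN/m over full span:
  y_4 = -wx(L³-2Lx²+x³)/(24EI) = -12·3·(12³-2·12·3²+3³)/(24·200000) = -4617/400000 m
Superposition: y = Σ y_i = -266413/20000000 m ≈ -0.013321 m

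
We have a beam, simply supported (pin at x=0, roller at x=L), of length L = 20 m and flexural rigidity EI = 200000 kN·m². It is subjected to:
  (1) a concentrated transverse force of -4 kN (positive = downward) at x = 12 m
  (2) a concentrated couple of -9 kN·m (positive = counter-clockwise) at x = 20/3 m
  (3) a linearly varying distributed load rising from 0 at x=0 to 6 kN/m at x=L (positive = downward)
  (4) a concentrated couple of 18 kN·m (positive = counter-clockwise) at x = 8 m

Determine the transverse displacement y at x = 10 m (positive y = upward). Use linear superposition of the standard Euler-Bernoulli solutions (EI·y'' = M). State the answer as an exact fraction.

Load 1 — point force P=-4 kN at a=12 m (b=L-a=8):
  y_1 = -Pbx(L²-b²-x²)/(6LEI)  [x≤a] = -(-4)·8·10·(20²-8²-10²)/(6·20·200000) = 59/18750 m
Load 2 — applied couple M₀=-9 kN·m at a=20/3 m (b=L-a=40/3):
  y_2 = (M₀x³/(6L)-M₀(x-a)²/2+C₁x)/EI  [x>a] with C₁=M₀(3b²-L²)/(6L)=-10 = ((-9)·10³/(6·20)-(-9)·(10-(20/3))²/2+(-10)·10)/200000 = -1/1600 m
Load 3 — triangular load w₀=6 kN/m (0→w₀ over full span):
  y_3 = -w₀x(7L⁴-10L²x²+3x⁴)/(360LEI) = -6·10·(7·20⁴-10·20²·10²+3·10⁴)/(360·20·200000) = -1/32 m
Load 4 — applied couple M₀=18 kN·m at a=8 m (b=L-a=12):
  y_4 = (M₀x³/(6L)-M₀(x-a)²/2+C₁x)/EI  [x>a] with C₁=M₀(3b²-L²)/(6L)=24/5 = (18·10³/(6·20)-18·(10-8)²/2+(24/5)·10)/200000 = 81/100000 m
Superposition: y = Σ y_i = -16751/600000 m ≈ -0.027918 m

y(10) = -16751/600000 m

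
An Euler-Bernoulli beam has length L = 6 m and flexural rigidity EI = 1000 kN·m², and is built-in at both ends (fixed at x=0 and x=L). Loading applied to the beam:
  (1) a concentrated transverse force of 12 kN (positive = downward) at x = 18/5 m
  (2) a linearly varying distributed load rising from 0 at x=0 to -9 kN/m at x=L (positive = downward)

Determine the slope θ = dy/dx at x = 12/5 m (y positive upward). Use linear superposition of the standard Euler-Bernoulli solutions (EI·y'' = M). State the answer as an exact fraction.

Load 1 — point force P=12 kN at a=18/5 m (b=L-a=12/5):
  θ_1 = -Pb²x(2aL-(3a+b)x)/(2L³EI)  [x≤a] = -12·(12/5)²·(12/5)·(2·(18/5)·6-(3·(18/5)+(12/5))·(12/5))/(2·6³·1000) = -1728/390625 rad
Load 2 — triangular load w₀=-9 kN/m (0→w₀ over full span):
  θ_2 = -w₀(2x(L-x)(L-2x)(x+2L)+x²(L-x)²)/(120LEI) = -(-9)·(2·(12/5)·(6-(12/5))·(6-2·(12/5))·((12/5)+2·6)+(12/5)²·(6-(12/5))²)/(120·6·1000) = 729/156250 rad
Superposition: θ = Σ θ_i = 189/781250 rad ≈ 0.000242 rad

θ(12/5) = 189/781250 rad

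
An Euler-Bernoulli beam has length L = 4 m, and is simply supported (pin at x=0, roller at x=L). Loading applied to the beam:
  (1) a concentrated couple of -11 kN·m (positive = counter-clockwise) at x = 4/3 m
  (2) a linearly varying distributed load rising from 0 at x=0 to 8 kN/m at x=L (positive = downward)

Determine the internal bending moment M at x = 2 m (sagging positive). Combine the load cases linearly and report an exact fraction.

Load 1 — applied couple M₀=-11 kN·m at a=4/3 m (b=L-a=8/3):
  M_1 = M₀x/L - M₀  [x>a] = (-11)·2/4 - (-11) = 11/2 kN·m
Load 2 — triangular load w₀=8 kN/m (0→w₀ over full span):
  M_2 = w₀Lx/6 - w₀x³/(6L) = 8·4·2/6 - 8·2³/(6·4) = 8 kN·m
Superposition: M = Σ M_i = 27/2 kN·m ≈ 13.500000 kN·m

M(2) = 27/2 kN·m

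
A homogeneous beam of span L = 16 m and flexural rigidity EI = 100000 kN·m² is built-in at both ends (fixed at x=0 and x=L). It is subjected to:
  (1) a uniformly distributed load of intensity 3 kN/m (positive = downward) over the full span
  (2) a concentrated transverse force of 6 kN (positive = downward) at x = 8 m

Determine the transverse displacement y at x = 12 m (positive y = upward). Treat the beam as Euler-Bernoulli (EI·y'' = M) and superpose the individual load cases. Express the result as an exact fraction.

y(12) = -11/3125 m

Load 1 — uniform load w=3 kN/m over full span:
  y_1 = -wx²(L-x)²/(24EI) = -3·12²·(16-12)²/(24·100000) = -9/3125 m
Load 2 — point force P=6 kN at a=8 m (b=L-a=8):
  y_2 = -Pa²(L-x)²(3bL-(3b+a)(L-x))/(6L³EI)  [x>a] = -6·8²·(16-12)²·(3·8·16-(3·8+8)·(16-12))/(6·16³·100000) = -2/3125 m
Superposition: y = Σ y_i = -11/3125 m ≈ -0.003520 m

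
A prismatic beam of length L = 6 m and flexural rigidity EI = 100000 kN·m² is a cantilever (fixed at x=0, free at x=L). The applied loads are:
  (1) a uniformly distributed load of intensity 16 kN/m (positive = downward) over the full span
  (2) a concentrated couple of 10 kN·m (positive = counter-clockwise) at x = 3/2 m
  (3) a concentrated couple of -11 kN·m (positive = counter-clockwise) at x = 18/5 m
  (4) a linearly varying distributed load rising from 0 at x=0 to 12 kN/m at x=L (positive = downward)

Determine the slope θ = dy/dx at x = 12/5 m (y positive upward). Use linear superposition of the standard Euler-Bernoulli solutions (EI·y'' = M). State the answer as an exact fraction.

θ(12/5) = -442293/62500000 rad

Load 1 — uniform load w=16 kN/m over full span:
  θ_1 = -wx(x²-3Lx+3L²)/(6EI) = -16·(12/5)·((12/5)²-3·6·(12/5)+3·6²)/(6·100000) = -1764/390625 rad
Load 2 — applied couple M₀=10 kN·m at a=3/2 m (b=L-a=9/2):
  θ_2 = M₀a/EI  [x>a] = 10·(3/2)/100000 = 3/20000 rad
Load 3 — applied couple M₀=-11 kN·m at a=18/5 m (b=L-a=12/5):
  θ_3 = M₀x/EI  [x≤a] = (-11)·(12/5)/100000 = -33/125000 rad
Load 4 — triangular load w₀=12 kN/m (0→w₀ over full span):
  θ_4 = (w₀Lx²/4-w₀L²x/3-w₀x⁴/(24L))/EI = (12·6·(12/5)²/4-12·6²·(12/5)/3-12·(12/5)⁴/(24·6))/100000 = -4779/1953125 rad
Superposition: θ = Σ θ_i = -442293/62500000 rad ≈ -0.007077 rad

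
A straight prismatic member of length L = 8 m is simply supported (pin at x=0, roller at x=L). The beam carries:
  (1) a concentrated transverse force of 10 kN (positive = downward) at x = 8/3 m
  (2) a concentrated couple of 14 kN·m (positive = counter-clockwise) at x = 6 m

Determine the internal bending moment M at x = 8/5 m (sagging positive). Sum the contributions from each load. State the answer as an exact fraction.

M(8/5) = 202/15 kN·m

Load 1 — point force P=10 kN at a=8/3 m (b=L-a=16/3):
  M_1 = Pbx/L  [x≤a] = 10·(16/3)·(8/5)/8 = 32/3 kN·m
Load 2 — applied couple M₀=14 kN·m at a=6 m (b=L-a=2):
  M_2 = M₀x/L  [x≤a] = 14·(8/5)/8 = 14/5 kN·m
Superposition: M = Σ M_i = 202/15 kN·m ≈ 13.466667 kN·m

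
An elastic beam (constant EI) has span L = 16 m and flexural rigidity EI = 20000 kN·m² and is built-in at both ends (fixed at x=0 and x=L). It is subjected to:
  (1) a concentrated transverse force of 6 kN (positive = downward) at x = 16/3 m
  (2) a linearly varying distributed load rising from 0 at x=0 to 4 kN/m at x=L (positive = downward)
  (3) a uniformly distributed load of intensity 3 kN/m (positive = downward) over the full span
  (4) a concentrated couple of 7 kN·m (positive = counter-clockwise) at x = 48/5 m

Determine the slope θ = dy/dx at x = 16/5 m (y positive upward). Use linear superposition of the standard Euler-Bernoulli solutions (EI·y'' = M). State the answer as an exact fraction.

Load 1 — point force P=6 kN at a=16/3 m (b=L-a=32/3):
  θ_1 = -Pb²x(2aL-(3a+b)x)/(2L³EI)  [x≤a] = -6·(32/3)²·(16/5)·(2·(16/3)·16-(3·(16/3)+(32/3))·(16/5))/(2·16³·20000) = -32/28125 rad
Load 2 — triangular load w₀=4 kN/m (0→w₀ over full span):
  θ_2 = -w₀(2x(L-x)(L-2x)(x+2L)+x²(L-x)²)/(120LEI) = -4·(2·(16/5)·(16-(16/5))·(16-2·(16/5))·((16/5)+2·16)+(16/5)²·(16-(16/5))²)/(120·16·20000) = -3584/1171875 rad
Load 3 — uniform load w=3 kN/m over full span:
  θ_3 = -wx(L-x)(L-2x)/(12EI) = -3·(16/5)·(16-(16/5))·(16-2·(16/5))/(12·20000) = -384/78125 rad
Load 4 — applied couple M₀=7 kN·m at a=48/5 m (b=L-a=32/5):
  θ_4 = (R_Ax²/2 - M_Ax)/EI  [x≤a] with R_A=63/100, M_A=56/25 = ((63/100)·(16/5)²/2 - (56/25)·(16/5))/20000 = -77/390625 rad
Superposition: θ = Σ θ_i = -1309/140625 rad ≈ -0.009308 rad

θ(16/5) = -1309/140625 rad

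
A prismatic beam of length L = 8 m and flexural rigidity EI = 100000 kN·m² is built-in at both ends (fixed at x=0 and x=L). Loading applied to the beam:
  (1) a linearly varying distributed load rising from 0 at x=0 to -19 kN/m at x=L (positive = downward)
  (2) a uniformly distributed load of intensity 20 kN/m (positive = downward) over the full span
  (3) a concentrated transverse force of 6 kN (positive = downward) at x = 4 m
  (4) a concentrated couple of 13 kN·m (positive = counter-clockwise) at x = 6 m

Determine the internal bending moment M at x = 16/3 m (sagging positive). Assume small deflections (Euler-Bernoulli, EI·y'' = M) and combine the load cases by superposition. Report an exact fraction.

M(16/3) = 144023/6480 kN·m

Load 1 — triangular load w₀=-19 kN/m (0→w₀ over full span):
  M_1 = 3w₀Lx/20 - w₀L²/30 - w₀x³/(6L) = 3·(-19)·8·(16/3)/20 - (-19)·8²/30 - (-19)·(16/3)³/(6·8) = -8512/405 kN·m
Load 2 — uniform load w=20 kN/m over full span:
  M_2 = wLx/2 - wL²/12 - wx²/2 = 20·8·(16/3)/2 - 20·8²/12 - 20·(16/3)²/2 = 320/9 kN·m
Load 3 — point force P=6 kN at a=4 m (b=L-a=4):
  M_3 = Pa²(a+3b)(L-x)/L³ - Pa²b/L²  [x>a] = 6·4²·(4+3·4)·(8-(16/3))/8³ - 6·4²·4/8² = 2 kN·m
Load 4 — applied couple M₀=13 kN·m at a=6 m (b=L-a=2):
  M_4 = R_Ax - M_A  [x≤a] with R_A=117/64, M_A=65/16 = (117/64)·(16/3) - (65/16) = 91/16 kN·m
Superposition: M = Σ M_i = 144023/6480 kN·m ≈ 22.225772 kN·m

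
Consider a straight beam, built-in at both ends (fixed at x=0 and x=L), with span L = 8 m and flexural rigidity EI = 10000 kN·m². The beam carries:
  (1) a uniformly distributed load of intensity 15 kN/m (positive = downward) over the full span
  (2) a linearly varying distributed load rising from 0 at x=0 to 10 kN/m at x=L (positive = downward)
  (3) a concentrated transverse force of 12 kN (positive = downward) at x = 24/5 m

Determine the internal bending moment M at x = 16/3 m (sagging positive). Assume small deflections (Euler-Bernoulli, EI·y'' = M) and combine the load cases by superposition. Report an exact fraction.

Load 1 — uniform load w=15 kN/m over full span:
  M_1 = wLx/2 - wL²/12 - wx²/2 = 15·8·(16/3)/2 - 15·8²/12 - 15·(16/3)²/2 = 80/3 kN·m
Load 2 — triangular load w₀=10 kN/m (0→w₀ over full span):
  M_2 = 3w₀Lx/20 - w₀L²/30 - w₀x³/(6L) = 3·10·8·(16/3)/20 - 10·8²/30 - 10·(16/3)³/(6·8) = 896/81 kN·m
Load 3 — point force P=12 kN at a=24/5 m (b=L-a=16/5):
  M_3 = Pa²(a+3b)(L-x)/L³ - Pa²b/L²  [x>a] = 12·(24/5)²·((24/5)+3·(16/5))·(8-(16/3))/8³ - 12·(24/5)²·(16/5)/8² = 864/125 kN·m
Superposition: M = Σ M_i = 451984/10125 kN·m ≈ 44.640395 kN·m

M(16/3) = 451984/10125 kN·m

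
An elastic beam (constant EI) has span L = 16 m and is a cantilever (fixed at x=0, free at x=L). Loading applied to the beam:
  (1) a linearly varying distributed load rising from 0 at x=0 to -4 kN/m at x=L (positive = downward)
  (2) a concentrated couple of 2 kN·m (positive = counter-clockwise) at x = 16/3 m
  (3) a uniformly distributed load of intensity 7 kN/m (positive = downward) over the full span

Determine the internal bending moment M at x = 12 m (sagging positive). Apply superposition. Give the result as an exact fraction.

M(12) = -80/3 kN·m

Load 1 — triangular load w₀=-4 kN/m (0→w₀ over full span):
  M_1 = w₀Lx/2 - w₀L²/3 - w₀x³/(6L) = (-4)·16·12/2 - (-4)·16²/3 - (-4)·12³/(6·16) = 88/3 kN·m
Load 2 — applied couple M₀=2 kN·m at a=16/3 m (b=L-a=32/3):
  M_2 = 0  [x>a] = 0 kN·m
Load 3 — uniform load w=7 kN/m over full span:
  M_3 = -w(L-x)²/2 = -7·(16-12)²/2 = -56 kN·m
Superposition: M = Σ M_i = -80/3 kN·m ≈ -26.666667 kN·m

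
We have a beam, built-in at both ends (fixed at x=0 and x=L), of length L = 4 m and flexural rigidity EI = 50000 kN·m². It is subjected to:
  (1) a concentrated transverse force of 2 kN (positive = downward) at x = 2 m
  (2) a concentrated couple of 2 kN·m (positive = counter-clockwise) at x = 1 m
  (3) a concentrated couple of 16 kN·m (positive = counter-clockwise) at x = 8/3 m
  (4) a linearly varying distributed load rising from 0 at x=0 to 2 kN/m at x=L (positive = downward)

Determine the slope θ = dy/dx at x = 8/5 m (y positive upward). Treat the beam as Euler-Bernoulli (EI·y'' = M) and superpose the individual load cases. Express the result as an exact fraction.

θ(8/5) = -4151/93750000 rad

Load 1 — point force P=2 kN at a=2 m (b=L-a=2):
  θ_1 = -Pb²x(2aL-(3a+b)x)/(2L³EI)  [x≤a] = -2·2²·(8/5)·(2·2·4-(3·2+2)·(8/5))/(2·4³·50000) = -1/156250 rad
Load 2 — applied couple M₀=2 kN·m at a=1 m (b=L-a=3):
  θ_2 = (R_Ax²/2 - M_Ax - M₀(x-a))/EI  [x>a] with R_A=9/16, M_A=-3/8 = ((9/16)·(8/5)²/2 - (-3/8)·(8/5) - 2·((8/5)-1))/50000 = 3/1250000 rad
Load 3 — applied couple M₀=16 kN·m at a=8/3 m (b=L-a=4/3):
  θ_3 = (R_Ax²/2 - M_Ax)/EI  [x≤a] with R_A=16/3, M_A=16/3 = ((16/3)·(8/5)²/2 - (16/3)·(8/5))/50000 = -8/234375 rad
Load 4 — triangular load w₀=2 kN/m (0→w₀ over full span):
  θ_4 = -w₀(2x(L-x)(L-2x)(x+2L)+x²(L-x)²)/(120LEI) = -2·(2·(8/5)·(4-(8/5))·(4-2·(8/5))·((8/5)+2·4)+(8/5)²·(4-(8/5))²)/(120·4·50000) = -12/1953125 rad
Superposition: θ = Σ θ_i = -4151/93750000 rad ≈ -0.000044 rad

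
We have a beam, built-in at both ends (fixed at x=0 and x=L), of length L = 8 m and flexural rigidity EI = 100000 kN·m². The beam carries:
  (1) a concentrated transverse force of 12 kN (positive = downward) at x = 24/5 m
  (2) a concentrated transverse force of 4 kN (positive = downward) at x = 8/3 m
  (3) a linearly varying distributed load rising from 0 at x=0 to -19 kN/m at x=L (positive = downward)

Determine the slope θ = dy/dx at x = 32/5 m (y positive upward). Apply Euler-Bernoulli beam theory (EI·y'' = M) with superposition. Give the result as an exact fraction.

θ(32/5) = -70864/263671875 rad

Load 1 — point force P=12 kN at a=24/5 m (b=L-a=16/5):
  θ_1 = Pa²(L-x)(2bL-(3b+a)(L-x))/(2L³EI)  [x>a] = 12·(24/5)²·(8-(32/5))·(2·(16/5)·8-(3·(16/5)+(24/5))·(8-(32/5)))/(2·8³·100000) = 1188/9765625 rad
Load 2 — point force P=4 kN at a=8/3 m (b=L-a=16/3):
  θ_2 = Pa²(L-x)(2bL-(3b+a)(L-x))/(2L³EI)  [x>a] = 4·(8/3)²·(8-(32/5))·(2·(16/3)·8-(3·(16/3)+(8/3))·(8-(32/5)))/(2·8³·100000) = 52/2109375 rad
Load 3 — triangular load w₀=-19 kN/m (0→w₀ over full span):
  θ_3 = -w₀(2x(L-x)(L-2x)(x+2L)+x²(L-x)²)/(120LEI) = -(-19)·(2·(32/5)·(8-(32/5))·(8-2·(32/5))·((32/5)+2·8)+(32/5)²·(8-(32/5))²)/(120·8·100000) = -2432/5859375 rad
Superposition: θ = Σ θ_i = -70864/263671875 rad ≈ -0.000269 rad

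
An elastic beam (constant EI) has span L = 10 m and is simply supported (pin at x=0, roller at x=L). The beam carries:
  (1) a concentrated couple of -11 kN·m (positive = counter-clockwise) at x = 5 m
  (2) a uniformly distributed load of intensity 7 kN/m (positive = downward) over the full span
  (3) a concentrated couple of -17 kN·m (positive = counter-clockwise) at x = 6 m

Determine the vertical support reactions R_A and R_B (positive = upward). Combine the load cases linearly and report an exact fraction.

R_A = 161/5 kN, R_B = 189/5 kN

Load 1 — applied couple M₀=-11 kN·m at a=5 m (b=L-a=5):
  R_A = M₀/L = (-11)/10 = -11/10 kN
  R_B = -M₀/L = -(-11)/10 = 11/10 kN
Load 2 — uniform load w=7 kN/m over full span:
  R_A = wL/2 = 7·10/2 = 35 kN
  R_B = wL/2 = 7·10/2 = 35 kN
Load 3 — applied couple M₀=-17 kN·m at a=6 m (b=L-a=4):
  R_A = M₀/L = (-17)/10 = -17/10 kN
  R_B = -M₀/L = -(-17)/10 = 17/10 kN
Superposition: R_A = 161/5 kN, R_B = 189/5 kN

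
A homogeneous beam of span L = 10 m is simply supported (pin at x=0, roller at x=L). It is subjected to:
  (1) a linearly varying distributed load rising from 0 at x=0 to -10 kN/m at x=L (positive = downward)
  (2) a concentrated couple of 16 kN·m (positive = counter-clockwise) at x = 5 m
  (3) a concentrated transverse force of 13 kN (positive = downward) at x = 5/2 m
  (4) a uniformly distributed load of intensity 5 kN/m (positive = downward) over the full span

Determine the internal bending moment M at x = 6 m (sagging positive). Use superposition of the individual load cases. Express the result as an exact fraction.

M(6) = 13/5 kN·m

Load 1 — triangular load w₀=-10 kN/m (0→w₀ over full span):
  M_1 = w₀Lx/6 - w₀x³/(6L) = (-10)·10·6/6 - (-10)·6³/(6·10) = -64 kN·m
Load 2 — applied couple M₀=16 kN·m at a=5 m (b=L-a=5):
  M_2 = M₀x/L - M₀  [x>a] = 16·6/10 - 16 = -32/5 kN·m
Load 3 — point force P=13 kN at a=5/2 m (b=L-a=15/2):
  M_3 = Pa(L-x)/L  [x>a] = 13·(5/2)·(10-6)/10 = 13 kN·m
Load 4 — uniform load w=5 kN/m over full span:
  M_4 = wx(L-x)/2 = 5·6·(10-6)/2 = 60 kN·m
Superposition: M = Σ M_i = 13/5 kN·m ≈ 2.600000 kN·m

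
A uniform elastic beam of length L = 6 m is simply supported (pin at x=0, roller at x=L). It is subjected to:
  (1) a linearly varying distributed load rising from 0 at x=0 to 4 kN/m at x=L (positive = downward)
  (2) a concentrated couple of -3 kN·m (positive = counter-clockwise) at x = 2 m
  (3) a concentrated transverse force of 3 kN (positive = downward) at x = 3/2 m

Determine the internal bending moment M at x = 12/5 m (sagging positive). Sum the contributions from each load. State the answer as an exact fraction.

Load 1 — triangular load w₀=4 kN/m (0→w₀ over full span):
  M_1 = w₀Lx/6 - w₀x³/(6L) = 4·6·(12/5)/6 - 4·(12/5)³/(6·6) = 1008/125 kN·m
Load 2 — applied couple M₀=-3 kN·m at a=2 m (b=L-a=4):
  M_2 = M₀x/L - M₀  [x>a] = (-3)·(12/5)/6 - (-3) = 9/5 kN·m
Load 3 — point force P=3 kN at a=3/2 m (b=L-a=9/2):
  M_3 = Pa(L-x)/L  [x>a] = 3·(3/2)·(6-(12/5))/6 = 27/10 kN·m
Superposition: M = Σ M_i = 3141/250 kN·m ≈ 12.564000 kN·m

M(12/5) = 3141/250 kN·m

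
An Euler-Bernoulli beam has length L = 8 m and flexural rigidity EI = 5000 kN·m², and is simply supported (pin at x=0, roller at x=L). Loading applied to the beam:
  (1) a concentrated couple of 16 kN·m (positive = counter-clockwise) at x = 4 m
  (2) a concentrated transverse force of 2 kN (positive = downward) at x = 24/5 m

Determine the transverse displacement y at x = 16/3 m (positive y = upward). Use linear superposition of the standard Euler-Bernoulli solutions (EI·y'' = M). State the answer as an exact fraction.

Load 1 — applied couple M₀=16 kN·m at a=4 m (b=L-a=4):
  y_1 = (M₀x³/(6L)-M₀(x-a)²/2+C₁x)/EI  [x>a] with C₁=M₀(3b²-L²)/(6L)=-16/3 = (16·(16/3)³/(6·8)-16·((16/3)-4)²/2+(-16/3)·(16/3))/5000 = 16/10125 m
Load 2 — point force P=2 kN at a=24/5 m (b=L-a=16/5):
  y_2 = -Pa(L-x)(2Lx-a²-x²)/(6LEI)  [x>a] = -2·(24/5)·(8-(16/3))·(2·8·(16/3)-(24/5)²-(16/3)²)/(6·8·5000) = -7616/2109375 m
Superposition: y = Σ y_i = -12848/6328125 m ≈ -0.002030 m

y(16/3) = -12848/6328125 m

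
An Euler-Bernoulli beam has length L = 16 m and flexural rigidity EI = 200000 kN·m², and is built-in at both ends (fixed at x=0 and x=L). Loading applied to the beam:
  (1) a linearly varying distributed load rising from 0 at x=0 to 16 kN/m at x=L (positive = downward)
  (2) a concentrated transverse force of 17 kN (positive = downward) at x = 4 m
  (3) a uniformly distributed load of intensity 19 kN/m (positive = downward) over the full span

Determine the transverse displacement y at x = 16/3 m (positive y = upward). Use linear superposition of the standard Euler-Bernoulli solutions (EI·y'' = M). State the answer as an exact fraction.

Load 1 — triangular load w₀=16 kN/m (0→w₀ over full span):
  y_1 = -w₀x²(L-x)²(x+2L)/(120LEI) = -16·(16/3)²·(16-(16/3))²·((16/3)+2·16)/(120·16·200000) = -57344/11390625 m
Load 2 — point force P=17 kN at a=4 m (b=L-a=12):
  y_2 = -Pa²(L-x)²(3bL-(3b+a)(L-x))/(6L³EI)  [x>a] = -17·4²·(16-(16/3))²·(3·12·16-(3·12+4)·(16-(16/3)))/(6·16³·200000) = -238/253125 m
Load 3 — uniform load w=19 kN/m over full span:
  y_3 = -wx²(L-x)²/(24EI) = -19·(16/3)²·(16-(16/3))²/(24·200000) = -9728/759375 m
Superposition: y = Σ y_i = -213974/11390625 m ≈ -0.018785 m

y(16/3) = -213974/11390625 m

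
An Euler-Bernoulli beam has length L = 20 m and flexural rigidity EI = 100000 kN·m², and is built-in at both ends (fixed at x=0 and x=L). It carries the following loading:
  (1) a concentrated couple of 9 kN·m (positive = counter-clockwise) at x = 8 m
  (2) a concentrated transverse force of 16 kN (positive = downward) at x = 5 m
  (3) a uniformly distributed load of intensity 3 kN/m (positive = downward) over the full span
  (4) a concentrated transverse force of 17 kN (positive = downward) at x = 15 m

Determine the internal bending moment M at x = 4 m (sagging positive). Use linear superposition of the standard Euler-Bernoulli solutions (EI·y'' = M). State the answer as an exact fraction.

M(4) = 2399/2000 kN·m

Load 1 — applied couple M₀=9 kN·m at a=8 m (b=L-a=12):
  M_1 = R_Ax - M_A  [x≤a] with R_A=81/125, M_A=27/25 = (81/125)·4 - (27/25) = 189/125 kN·m
Load 2 — point force P=16 kN at a=5 m (b=L-a=15):
  M_2 = Pb²(3a+b)x/L³ - Pab²/L²  [x≤a] = 16·15²·(3·5+15)·4/20³ - 16·5·15²/20² = 9 kN·m
Load 3 — uniform load w=3 kN/m over full span:
  M_3 = wLx/2 - wL²/12 - wx²/2 = 3·20·4/2 - 3·20²/12 - 3·4²/2 = -4 kN·m
Load 4 — point force P=17 kN at a=15 m (b=L-a=5):
  M_4 = Pb²(3a+b)x/L³ - Pab²/L²  [x≤a] = 17·5²·(3·15+5)·4/20³ - 17·15·5²/20² = -85/16 kN·m
Superposition: M = Σ M_i = 2399/2000 kN·m ≈ 1.199500 kN·m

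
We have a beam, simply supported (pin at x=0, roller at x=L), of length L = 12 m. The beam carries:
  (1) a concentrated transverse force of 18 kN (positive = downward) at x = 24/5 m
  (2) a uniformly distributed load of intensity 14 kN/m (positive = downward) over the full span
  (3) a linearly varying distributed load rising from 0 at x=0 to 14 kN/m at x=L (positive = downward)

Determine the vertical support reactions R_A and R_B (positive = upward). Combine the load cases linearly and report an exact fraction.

R_A = 614/5 kN, R_B = 736/5 kN

Load 1 — point force P=18 kN at a=24/5 m (b=L-a=36/5):
  R_A = Pb/L = 18·(36/5)/12 = 54/5 kN
  R_B = Pa/L = 18·(24/5)/12 = 36/5 kN
Load 2 — uniform load w=14 kN/m over full span:
  R_A = wL/2 = 14·12/2 = 84 kN
  R_B = wL/2 = 14·12/2 = 84 kN
Load 3 — triangular load w₀=14 kN/m (0→w₀ over full span):
  R_A = w₀L/6 = 14·12/6 = 28 kN
  R_B = w₀L/3 = 14·12/3 = 56 kN
Superposition: R_A = 614/5 kN, R_B = 736/5 kN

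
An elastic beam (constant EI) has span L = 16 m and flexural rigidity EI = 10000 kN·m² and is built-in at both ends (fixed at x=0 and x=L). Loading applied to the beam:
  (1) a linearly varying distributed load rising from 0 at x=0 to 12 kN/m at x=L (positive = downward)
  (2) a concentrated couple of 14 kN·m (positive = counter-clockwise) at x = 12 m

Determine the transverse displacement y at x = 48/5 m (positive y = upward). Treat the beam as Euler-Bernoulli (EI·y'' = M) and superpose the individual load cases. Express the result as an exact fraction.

y(48/5) = -1013589/9765625 m

Load 1 — triangular load w₀=12 kN/m (0→w₀ over full span):
  y_1 = -w₀x²(L-x)²(x+2L)/(120LEI) = -12·(48/5)²·(16-(48/5))²·((48/5)+2·16)/(120·16·10000) = -958464/9765625 m
Load 2 — applied couple M₀=14 kN·m at a=12 m (b=L-a=4):
  y_2 = (R_Ax³/6 - M_Ax²/2)/EI  [x≤a] with R_A=63/64, M_A=35/8 = ((63/64)·(48/5)³/6 - (35/8)·(48/5)²/2)/10000 = -441/78125 m
Superposition: y = Σ y_i = -1013589/9765625 m ≈ -0.103792 m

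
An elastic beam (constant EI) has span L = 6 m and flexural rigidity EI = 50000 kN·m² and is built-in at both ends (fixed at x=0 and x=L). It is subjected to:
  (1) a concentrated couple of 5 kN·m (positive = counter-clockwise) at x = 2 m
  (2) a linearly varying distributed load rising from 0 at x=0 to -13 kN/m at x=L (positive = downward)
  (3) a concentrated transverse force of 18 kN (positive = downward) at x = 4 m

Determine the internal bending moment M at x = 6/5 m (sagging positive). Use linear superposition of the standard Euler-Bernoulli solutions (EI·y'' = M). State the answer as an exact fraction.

M(6/5) = 419/375 kN·m

Load 1 — applied couple M₀=5 kN·m at a=2 m (b=L-a=4):
  M_1 = R_Ax - M_A  [x≤a] with R_A=10/9, M_A=0 = (10/9)·(6/5) - 0 = 4/3 kN·m
Load 2 — triangular load w₀=-13 kN/m (0→w₀ over full span):
  M_2 = 3w₀Lx/20 - w₀L²/30 - w₀x³/(6L) = 3·(-13)·6·(6/5)/20 - (-13)·6²/30 - (-13)·(6/5)³/(6·6) = 273/125 kN·m
Load 3 — point force P=18 kN at a=4 m (b=L-a=2):
  M_3 = Pb²(3a+b)x/L³ - Pab²/L²  [x≤a] = 18·2²·(3·4+2)·(6/5)/6³ - 18·4·2²/6² = -12/5 kN·m
Superposition: M = Σ M_i = 419/375 kN·m ≈ 1.117333 kN·m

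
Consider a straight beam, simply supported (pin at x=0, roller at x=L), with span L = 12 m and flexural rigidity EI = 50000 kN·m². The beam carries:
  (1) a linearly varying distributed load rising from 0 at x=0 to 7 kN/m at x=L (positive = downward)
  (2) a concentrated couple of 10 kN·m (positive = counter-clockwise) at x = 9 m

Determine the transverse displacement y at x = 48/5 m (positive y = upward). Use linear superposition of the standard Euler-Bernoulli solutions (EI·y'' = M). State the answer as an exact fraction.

Load 1 — triangular load w₀=7 kN/m (0→w₀ over full span):
  y_1 = -w₀x(7L⁴-10L²x²+3x⁴)/(360LEI) = -7·(48/5)·(7·12⁴-10·12²·(48/5)²+3·(48/5)⁴)/(360·12·50000) = -576072/48828125 m
Load 2 — applied couple M₀=10 kN·m at a=9 m (b=L-a=3):
  y_2 = (M₀x³/(6L)-M₀(x-a)²/2+C₁x)/EI  [x>a] with C₁=M₀(3b²-L²)/(6L)=-65/4 = (10·(48/5)³/(6·12)-10·((48/5)-9)²/2+(-65/4)·(48/5))/50000 = -873/1250000 m
Superposition: y = Σ y_i = -9762777/781250000 m ≈ -0.012496 m

y(48/5) = -9762777/781250000 m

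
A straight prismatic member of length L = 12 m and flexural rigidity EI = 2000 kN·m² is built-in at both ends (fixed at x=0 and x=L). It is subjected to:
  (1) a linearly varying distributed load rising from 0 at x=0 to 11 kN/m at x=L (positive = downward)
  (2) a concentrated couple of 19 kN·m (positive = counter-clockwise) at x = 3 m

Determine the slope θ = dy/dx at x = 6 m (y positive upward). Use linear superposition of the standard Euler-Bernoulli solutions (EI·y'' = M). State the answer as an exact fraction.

Load 1 — triangular load w₀=11 kN/m (0→w₀ over full span):
  θ_1 = -w₀(2x(L-x)(L-2x)(x+2L)+x²(L-x)²)/(120LEI) = -11·(2·6·(12-6)·(12-2·6)·(6+2·12)+6²·(12-6)²)/(120·12·2000) = -99/20000 rad
Load 2 — applied couple M₀=19 kN·m at a=3 m (b=L-a=9):
  θ_2 = (R_Ax²/2 - M_Ax - M₀(x-a))/EI  [x>a] with R_A=57/32, M_A=-57/16 = ((57/32)·6²/2 - (-57/16)·6 - 19·(6-3))/2000 = -57/32000 rad
Superposition: θ = Σ θ_i = -1077/160000 rad ≈ -0.006731 rad

θ(6) = -1077/160000 rad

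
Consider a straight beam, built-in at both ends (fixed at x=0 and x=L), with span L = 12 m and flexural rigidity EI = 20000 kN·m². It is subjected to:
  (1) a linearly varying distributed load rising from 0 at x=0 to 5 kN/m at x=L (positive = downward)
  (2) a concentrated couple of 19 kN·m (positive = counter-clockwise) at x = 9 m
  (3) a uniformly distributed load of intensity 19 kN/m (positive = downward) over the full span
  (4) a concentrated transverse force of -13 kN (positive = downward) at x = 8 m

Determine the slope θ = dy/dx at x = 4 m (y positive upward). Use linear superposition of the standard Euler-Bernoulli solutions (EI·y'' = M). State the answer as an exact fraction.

Load 1 — triangular load w₀=5 kN/m (0→w₀ over full span):
  θ_1 = -w₀(2x(L-x)(L-2x)(x+2L)+x²(L-x)²)/(120LEI) = -5·(2·4·(12-4)·(12-2·4)·(4+2·12)+4²·(12-4)²)/(120·12·20000) = -8/5625 rad
Load 2 — applied couple M₀=19 kN·m at a=9 m (b=L-a=3):
  θ_2 = (R_Ax²/2 - M_Ax)/EI  [x≤a] with R_A=57/32, M_A=95/16 = ((57/32)·4²/2 - (95/16)·4)/20000 = -19/40000 rad
Load 3 — uniform load w=19 kN/m over full span:
  θ_3 = -wx(L-x)(L-2x)/(12EI) = -19·4·(12-4)·(12-2·4)/(12·20000) = -19/1875 rad
Load 4 — point force P=-13 kN at a=8 m (b=L-a=4):
  θ_4 = -Pb²x(2aL-(3a+b)x)/(2L³EI)  [x≤a] = -(-13)·4²·4·(2·8·12-(3·8+4)·4)/(2·12³·20000) = 13/13500 rad
Superposition: θ = Σ θ_i = -11953/1080000 rad ≈ -0.011068 rad

θ(4) = -11953/1080000 rad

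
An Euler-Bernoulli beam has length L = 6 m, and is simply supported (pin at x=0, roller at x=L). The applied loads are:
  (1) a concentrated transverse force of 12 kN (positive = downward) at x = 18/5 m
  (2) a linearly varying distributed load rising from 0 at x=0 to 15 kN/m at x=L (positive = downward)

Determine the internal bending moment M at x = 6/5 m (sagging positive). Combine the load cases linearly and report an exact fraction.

Load 1 — point force P=12 kN at a=18/5 m (b=L-a=12/5):
  M_1 = Pbx/L  [x≤a] = 12·(12/5)·(6/5)/6 = 144/25 kN·m
Load 2 — triangular load w₀=15 kN/m (0→w₀ over full span):
  M_2 = w₀Lx/6 - w₀x³/(6L) = 15·6·(6/5)/6 - 15·(6/5)³/(6·6) = 432/25 kN·m
Superposition: M = Σ M_i = 576/25 kN·m ≈ 23.040000 kN·m

M(6/5) = 576/25 kN·m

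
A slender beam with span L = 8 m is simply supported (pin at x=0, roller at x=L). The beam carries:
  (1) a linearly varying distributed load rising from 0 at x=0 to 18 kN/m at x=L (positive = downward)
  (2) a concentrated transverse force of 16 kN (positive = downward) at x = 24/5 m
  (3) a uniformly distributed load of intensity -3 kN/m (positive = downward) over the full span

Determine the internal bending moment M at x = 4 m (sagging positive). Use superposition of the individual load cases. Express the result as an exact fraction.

M(4) = 368/5 kN·m

Load 1 — triangular load w₀=18 kN/m (0→w₀ over full span):
  M_1 = w₀Lx/6 - w₀x³/(6L) = 18·8·4/6 - 18·4³/(6·8) = 72 kN·m
Load 2 — point force P=16 kN at a=24/5 m (b=L-a=16/5):
  M_2 = Pbx/L  [x≤a] = 16·(16/5)·4/8 = 128/5 kN·m
Load 3 — uniform load w=-3 kN/m over full span:
  M_3 = wx(L-x)/2 = (-3)·4·(8-4)/2 = -24 kN·m
Superposition: M = Σ M_i = 368/5 kN·m ≈ 73.600000 kN·m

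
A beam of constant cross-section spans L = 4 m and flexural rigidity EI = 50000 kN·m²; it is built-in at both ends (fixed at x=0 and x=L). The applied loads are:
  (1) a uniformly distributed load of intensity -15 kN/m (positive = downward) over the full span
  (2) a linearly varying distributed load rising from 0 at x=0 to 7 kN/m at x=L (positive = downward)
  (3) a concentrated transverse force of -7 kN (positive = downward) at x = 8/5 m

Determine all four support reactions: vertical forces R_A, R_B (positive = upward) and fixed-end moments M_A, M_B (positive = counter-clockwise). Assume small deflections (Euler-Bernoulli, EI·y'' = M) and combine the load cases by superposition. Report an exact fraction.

Load 1 — uniform load w=-15 kN/m over full span:
  R_A = wL/2 = (-15)·4/2 = -30 kN
  M_A = wL²/12 = (-15)·4²/12 = -20 kN·m
  R_B = wL/2 = (-15)·4/2 = -30 kN
  M_B = -wL²/12 = -(-15)·4²/12 = 20 kN·m
Load 2 — triangular load w₀=7 kN/m (0→w₀ over full span):
  R_A = 3w₀L/20 = 3·7·4/20 = 21/5 kN
  M_A = w₀L²/30 = 7·4²/30 = 56/15 kN·m
  R_B = 7w₀L/20 = 7·7·4/20 = 49/5 kN
  M_B = -w₀L²/20 = -7·4²/20 = -28/5 kN·m
Load 3 — point force P=-7 kN at a=8/5 m (b=L-a=12/5):
  R_A = Pb²(3a+b)/L³ = (-7)·(12/5)²·(3·(8/5)+(12/5))/4³ = -567/125 kN
  M_A = Pab²/L² = (-7)·(8/5)·(12/5)²/4² = -504/125 kN·m
  R_B = Pa²(a+3b)/L³ = (-7)·(8/5)²·((8/5)+3·(12/5))/4³ = -308/125 kN
  M_B = -Pa²b/L² = -(-7)·(8/5)²·(12/5)/4² = 336/125 kN·m
Superposition: R_A = -3792/125 kN, M_A = -7612/375 kN·m, R_B = -2833/125 kN, M_B = 2136/125 kN·m

R_A = -3792/125 kN, M_A = -7612/375 kN·m, R_B = -2833/125 kN, M_B = 2136/125 kN·m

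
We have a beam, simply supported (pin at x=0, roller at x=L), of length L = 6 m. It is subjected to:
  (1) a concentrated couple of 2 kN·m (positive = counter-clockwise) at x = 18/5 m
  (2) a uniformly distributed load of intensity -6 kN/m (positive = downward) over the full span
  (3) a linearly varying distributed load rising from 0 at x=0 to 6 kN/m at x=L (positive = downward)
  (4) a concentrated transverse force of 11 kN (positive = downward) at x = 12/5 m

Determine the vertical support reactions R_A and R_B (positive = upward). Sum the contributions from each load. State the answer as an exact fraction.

R_A = -76/15 kN, R_B = -29/15 kN

Load 1 — applied couple M₀=2 kN·m at a=18/5 m (b=L-a=12/5):
  R_A = M₀/L = 2/6 = 1/3 kN
  R_B = -M₀/L = -2/6 = -1/3 kN
Load 2 — uniform load w=-6 kN/m over full span:
  R_A = wL/2 = (-6)·6/2 = -18 kN
  R_B = wL/2 = (-6)·6/2 = -18 kN
Load 3 — triangular load w₀=6 kN/m (0→w₀ over full span):
  R_A = w₀L/6 = 6·6/6 = 6 kN
  R_B = w₀L/3 = 6·6/3 = 12 kN
Load 4 — point force P=11 kN at a=12/5 m (b=L-a=18/5):
  R_A = Pb/L = 11·(18/5)/6 = 33/5 kN
  R_B = Pa/L = 11·(12/5)/6 = 22/5 kN
Superposition: R_A = -76/15 kN, R_B = -29/15 kN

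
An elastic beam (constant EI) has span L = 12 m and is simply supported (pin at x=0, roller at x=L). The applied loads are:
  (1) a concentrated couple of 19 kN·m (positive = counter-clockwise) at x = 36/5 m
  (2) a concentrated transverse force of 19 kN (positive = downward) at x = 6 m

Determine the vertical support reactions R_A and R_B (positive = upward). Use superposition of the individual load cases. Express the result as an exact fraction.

Load 1 — applied couple M₀=19 kN·m at a=36/5 m (b=L-a=24/5):
  R_A = M₀/L = 19/12 kN
  R_B = -M₀/L = -19/12 kN
Load 2 — point force P=19 kN at a=6 m (b=L-a=6):
  R_A = Pb/L = 19·6/12 = 19/2 kN
  R_B = Pa/L = 19·6/12 = 19/2 kN
Superposition: R_A = 133/12 kN, R_B = 95/12 kN

R_A = 133/12 kN, R_B = 95/12 kN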